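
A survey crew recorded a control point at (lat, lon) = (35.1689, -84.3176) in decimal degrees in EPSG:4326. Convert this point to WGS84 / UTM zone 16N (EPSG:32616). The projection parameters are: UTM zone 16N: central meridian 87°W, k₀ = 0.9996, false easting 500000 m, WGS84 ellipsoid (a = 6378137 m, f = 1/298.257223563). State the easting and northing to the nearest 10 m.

Zone 16 central meridian λ₀ = 6×16 − 183 = -87°; Δλ = +2.6824°.
Transverse Mercator on WGS84 with k₀ = 0.9996 gives E = 744299.683 m, N = 3895068.993 m.

E 744300 m, N 3895070 m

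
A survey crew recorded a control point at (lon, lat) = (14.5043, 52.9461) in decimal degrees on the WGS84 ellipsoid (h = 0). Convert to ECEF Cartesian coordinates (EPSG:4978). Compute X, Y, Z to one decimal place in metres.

WGS84: a = 6378137 m, e² = 0.006694380; N(φ) = a/√(1−e²sin²φ) = 6391778.013 m.
X = (N+h)·cosφ·cosλ = 3728717.746 m; Y = (N+h)·cosφ·sinλ = 964610.535 m; Z = (N(1−e²)+h)·sinφ = 5066931.382 m.

X 3728717.7 m, Y 964610.5 m, Z 5066931.4 m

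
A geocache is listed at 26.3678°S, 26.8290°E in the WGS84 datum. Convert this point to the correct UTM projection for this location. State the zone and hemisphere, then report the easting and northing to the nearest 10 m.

Zone 35S: E 482940 m, N 7083570 m

Longitude 26.8290° lies in the 6° band [24°, 30°), giving zone 35; latitude is south of the equator, so 35S.
Zone 35 central meridian λ₀ = 6×35 − 183 = 27°; Δλ = -0.1710°.
Transverse Mercator on WGS84 with k₀ = 0.9996 gives E = 482940.345 m, N = 7083572.291 m.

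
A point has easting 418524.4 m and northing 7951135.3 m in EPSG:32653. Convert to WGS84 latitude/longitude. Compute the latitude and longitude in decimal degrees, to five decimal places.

lat 71.64710°, lon 132.68110°

Zone 53N: λ₀ = 135°, k₀ = 0.9996, false easting 500000 m.
Meridian distance M = (N − FN)/k₀ = 7954317.0 m.
Inverse transverse Mercator on WGS84 gives φ = 71.64709961°, λ = 132.68110077°.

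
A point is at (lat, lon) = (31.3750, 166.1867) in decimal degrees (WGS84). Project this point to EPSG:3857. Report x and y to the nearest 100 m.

x 18499800 m, y 3681500 m

Web Mercator is spherical with R = a = 6378137 m.
x = R·λ = 6378137 × 2.900505088 = 18499818.821 m.
y = R·ln tan(π/4 + φ/2) = 6378137 × 0.577213439 = 3681546.394 m.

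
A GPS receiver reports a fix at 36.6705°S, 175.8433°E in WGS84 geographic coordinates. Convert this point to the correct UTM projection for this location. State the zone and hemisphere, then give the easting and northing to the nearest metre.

Longitude 175.8433° lies in the 6° band [174°, 180°), giving zone 60; latitude is south of the equator, so 60S.
Zone 60 central meridian λ₀ = 6×60 − 183 = 177°; Δλ = -1.1567°.
Transverse Mercator on WGS84 with k₀ = 0.9996 gives E = 396636.963 m, N = 5941055.965 m.

Zone 60S: E 396637 m, N 5941056 m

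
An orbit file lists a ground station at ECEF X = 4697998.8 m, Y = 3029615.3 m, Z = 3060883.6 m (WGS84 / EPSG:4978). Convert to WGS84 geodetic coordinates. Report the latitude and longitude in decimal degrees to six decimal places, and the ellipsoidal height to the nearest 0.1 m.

lat 28.865300°, lon 32.816900°, h 100.3 m

λ = atan2(Y, X) = 32.81690048°; p = √(X²+Y²) = 5590148.6 m.
Bowring's method on WGS84 (a = 6378137 m, b = 6356752.314 m) gives φ = 28.86530035°, h = 100.327 m.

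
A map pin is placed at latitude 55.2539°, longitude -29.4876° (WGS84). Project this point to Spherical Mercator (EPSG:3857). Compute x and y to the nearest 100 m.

x -3282500 m, y 7411300 m

Web Mercator is spherical with R = a = 6378137 m.
x = R·λ = 6378137 × -0.514655709 = -3282544.617 m.
y = R·ln tan(π/4 + φ/2) = 6378137 × 1.161985024 = 7411299.678 m.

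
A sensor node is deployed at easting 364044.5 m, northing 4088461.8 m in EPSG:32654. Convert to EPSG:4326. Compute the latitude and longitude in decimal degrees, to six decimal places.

lat 36.932400°, lon 139.473400°

Zone 54N: λ₀ = 141°, k₀ = 0.9996, false easting 500000 m.
Meridian distance M = (N − FN)/k₀ = 4090097.8 m.
Inverse transverse Mercator on WGS84 gives φ = 36.93240017°, λ = 139.47340033°.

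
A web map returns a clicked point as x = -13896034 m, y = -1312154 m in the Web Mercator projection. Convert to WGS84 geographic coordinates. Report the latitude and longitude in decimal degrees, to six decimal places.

lat -11.705002°, lon -124.830197°

R = 6378137 m. λ = x/R = -124.83019731°.
φ = 2·arctan(exp(y/R)) − 90° = 2·arctan(0.81406) − 90° = -11.70500247°.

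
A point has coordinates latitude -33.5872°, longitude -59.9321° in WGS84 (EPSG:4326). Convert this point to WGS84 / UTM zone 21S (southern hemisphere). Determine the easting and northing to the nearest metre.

E 227878 m, N 6279759 m

Zone 21 central meridian λ₀ = 6×21 − 183 = -57°; Δλ = -2.9321°.
Transverse Mercator on WGS84 with k₀ = 0.9996 gives E = 227877.745 m, N = 6279758.990 m.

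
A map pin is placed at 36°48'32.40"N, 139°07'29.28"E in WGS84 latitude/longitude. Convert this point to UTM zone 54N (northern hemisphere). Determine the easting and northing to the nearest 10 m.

E 332730 m, N 4075320 m

Zone 54 central meridian λ₀ = 6×54 − 183 = 141°; Δλ = -1.8752°.
Transverse Mercator on WGS84 with k₀ = 0.9996 gives E = 332727.175 m, N = 4075324.842 m.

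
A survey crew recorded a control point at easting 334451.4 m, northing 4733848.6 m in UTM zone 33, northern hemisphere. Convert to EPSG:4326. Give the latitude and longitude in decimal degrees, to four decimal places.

Zone 33N: λ₀ = 15°, k₀ = 0.9996, false easting 500000 m.
Meridian distance M = (N − FN)/k₀ = 4735742.9 m.
Inverse transverse Mercator on WGS84 gives φ = 42.73930031°, λ = 12.97750053°.

lat 42.7393°, lon 12.9775°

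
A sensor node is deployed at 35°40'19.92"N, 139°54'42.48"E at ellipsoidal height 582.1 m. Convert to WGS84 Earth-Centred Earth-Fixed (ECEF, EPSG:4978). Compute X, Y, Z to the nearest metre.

X -3968921 m, Y 3340745 m, Z 3699045 m

WGS84: a = 6378137 m, e² = 0.006694380; N(φ) = a/√(1−e²sin²φ) = 6385409.316 m.
X = (N+h)·cosφ·cosλ = -3968921.282 m; Y = (N+h)·cosφ·sinλ = 3340745.291 m; Z = (N(1−e²)+h)·sinφ = 3699045.079 m.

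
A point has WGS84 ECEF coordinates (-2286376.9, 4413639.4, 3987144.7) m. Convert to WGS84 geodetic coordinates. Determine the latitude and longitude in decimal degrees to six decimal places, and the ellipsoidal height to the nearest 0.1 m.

λ = atan2(Y, X) = 117.38529980°; p = √(X²+Y²) = 4970687.3 m.
Bowring's method on WGS84 (a = 6378137 m, b = 6356752.314 m) gives φ = 38.92209992°, h = 2470.585 m.

lat 38.922100°, lon 117.385300°, h 2470.6 m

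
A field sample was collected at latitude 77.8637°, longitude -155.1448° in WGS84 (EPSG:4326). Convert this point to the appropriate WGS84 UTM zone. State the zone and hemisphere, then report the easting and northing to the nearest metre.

Longitude -155.1448° lies in the 6° band [-156°, -150°), giving zone 5; latitude is north of the equator, so 5N.
Zone 5 central meridian λ₀ = 6×5 − 183 = -153°; Δλ = -2.1448°.
Transverse Mercator on WGS84 with k₀ = 0.9996 gives E = 449673.482 m, N = 8644079.530 m.

Zone 5N: E 449673 m, N 8644080 m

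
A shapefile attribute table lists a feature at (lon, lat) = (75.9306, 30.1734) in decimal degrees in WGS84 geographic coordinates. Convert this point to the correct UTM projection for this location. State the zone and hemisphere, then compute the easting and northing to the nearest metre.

Longitude 75.9306° lies in the 6° band [72°, 78°), giving zone 43; latitude is north of the equator, so 43N.
Zone 43 central meridian λ₀ = 6×43 − 183 = 75°; Δλ = +0.9306°.
Transverse Mercator on WGS84 with k₀ = 0.9996 gives E = 589599.731 m, N = 3338365.477 m.

Zone 43N: E 589600 m, N 3338365 m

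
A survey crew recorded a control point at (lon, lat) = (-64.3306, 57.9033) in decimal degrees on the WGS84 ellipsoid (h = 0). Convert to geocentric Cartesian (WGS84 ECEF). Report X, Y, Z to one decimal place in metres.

WGS84: a = 6378137 m, e² = 0.006694380; N(φ) = a/√(1−e²sin²φ) = 6393513.793 m.
X = (N+h)·cosφ·cosλ = 1471588.188 m; Y = (N+h)·cosφ·sinλ = -3061918.195 m; Z = (N(1−e²)+h)·sinφ = 5380022.716 m.

X 1471588.2 m, Y -3061918.2 m, Z 5380022.7 m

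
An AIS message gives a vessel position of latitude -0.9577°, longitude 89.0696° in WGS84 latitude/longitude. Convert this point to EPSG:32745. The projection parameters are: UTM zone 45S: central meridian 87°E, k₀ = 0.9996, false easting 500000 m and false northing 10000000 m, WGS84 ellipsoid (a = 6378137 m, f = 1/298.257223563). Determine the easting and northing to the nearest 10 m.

E 730310 m, N 9894080 m

Zone 45 central meridian λ₀ = 6×45 − 183 = 87°; Δλ = +2.0696°.
Transverse Mercator on WGS84 with k₀ = 0.9996 gives E = 730313.107 m, N = 9894075.728 m.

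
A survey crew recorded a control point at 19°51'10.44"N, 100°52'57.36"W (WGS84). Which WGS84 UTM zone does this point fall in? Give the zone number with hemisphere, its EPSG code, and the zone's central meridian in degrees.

Zone 14N (EPSG:32614), central meridian -99°

UTM zone = ⌊(λ + 180)/6⌋ + 1; -100.8826° ∈ [-102°, -96°) → zone 14.
Hemisphere: N (φ ≥ 0).
Central meridian λ₀ = 6×14 − 183 = -99°.
EPSG code: 32614.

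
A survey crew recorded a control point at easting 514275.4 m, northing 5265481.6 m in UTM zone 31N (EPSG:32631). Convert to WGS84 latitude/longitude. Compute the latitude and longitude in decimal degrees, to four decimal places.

lat 47.5426°, lon 3.1897°

Zone 31N: λ₀ = 3°, k₀ = 0.9996, false easting 500000 m.
Meridian distance M = (N − FN)/k₀ = 5267588.6 m.
Inverse transverse Mercator on WGS84 gives φ = 47.54260014°, λ = 3.18970007°.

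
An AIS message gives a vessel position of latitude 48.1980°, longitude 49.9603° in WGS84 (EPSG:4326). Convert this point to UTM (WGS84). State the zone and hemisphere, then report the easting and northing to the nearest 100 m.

Zone 39N: E 422700 m, N 5338800 m

Longitude 49.9603° lies in the 6° band [48°, 54°), giving zone 39; latitude is north of the equator, so 39N.
Zone 39 central meridian λ₀ = 6×39 − 183 = 51°; Δλ = -1.0397°.
Transverse Mercator on WGS84 with k₀ = 0.9996 gives E = 422740.756 m, N = 5338830.058 m.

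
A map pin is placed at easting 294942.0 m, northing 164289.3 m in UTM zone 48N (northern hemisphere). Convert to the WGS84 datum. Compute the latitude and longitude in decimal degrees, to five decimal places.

Zone 48N: λ₀ = 105°, k₀ = 0.9996, false easting 500000 m.
Meridian distance M = (N − FN)/k₀ = 164355.0 m.
Inverse transverse Mercator on WGS84 gives φ = 1.48559968°, λ = 103.15689971°.

lat 1.48560°, lon 103.15690°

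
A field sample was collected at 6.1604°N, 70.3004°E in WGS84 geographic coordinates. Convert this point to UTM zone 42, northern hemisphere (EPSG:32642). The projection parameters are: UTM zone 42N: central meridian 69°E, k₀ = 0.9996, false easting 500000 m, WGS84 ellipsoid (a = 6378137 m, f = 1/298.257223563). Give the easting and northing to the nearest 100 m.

E 643900 m, N 681100 m

Zone 42 central meridian λ₀ = 6×42 − 183 = 69°; Δλ = +1.3004°.
Transverse Mercator on WGS84 with k₀ = 0.9996 gives E = 643884.058 m, N = 681110.828 m.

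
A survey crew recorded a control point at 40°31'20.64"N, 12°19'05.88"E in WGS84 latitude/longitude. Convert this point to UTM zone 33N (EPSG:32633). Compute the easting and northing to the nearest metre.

Zone 33 central meridian λ₀ = 6×33 − 183 = 15°; Δλ = -2.6817°.
Transverse Mercator on WGS84 with k₀ = 0.9996 gives E = 272831.741 m, N = 4489196.710 m.

E 272832 m, N 4489197 m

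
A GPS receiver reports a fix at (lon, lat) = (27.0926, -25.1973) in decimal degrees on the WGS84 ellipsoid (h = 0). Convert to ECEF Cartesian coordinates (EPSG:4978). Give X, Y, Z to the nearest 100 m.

X 5141100 m, Y 2630000 m, Z -2698900 m

WGS84: a = 6378137 m, e² = 0.006694380; N(φ) = a/√(1−e²sin²φ) = 6382010.038 m.
X = (N+h)·cosφ·cosλ = 5141090.214 m; Y = (N+h)·cosφ·sinλ = 2629990.963 m; Z = (N(1−e²)+h)·sinφ = -2698866.585 m.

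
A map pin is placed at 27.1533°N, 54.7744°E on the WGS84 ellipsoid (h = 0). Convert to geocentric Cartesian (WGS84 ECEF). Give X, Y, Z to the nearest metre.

X 3275721 m, Y 4639229 m, Z 2893340 m

WGS84: a = 6378137 m, e² = 0.006694380; N(φ) = a/√(1−e²sin²φ) = 6382588.109 m.
X = (N+h)·cosφ·cosλ = 3275721.290 m; Y = (N+h)·cosφ·sinλ = 4639228.917 m; Z = (N(1−e²)+h)·sinφ = 2893340.204 m.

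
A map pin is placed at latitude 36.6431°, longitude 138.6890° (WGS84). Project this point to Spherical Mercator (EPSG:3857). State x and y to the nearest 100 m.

Web Mercator is spherical with R = a = 6378137 m.
x = R·λ = 6378137 × 2.420579686 = 15438788.859 m.
y = R·ln tan(π/4 + φ/2) = 6378137 × 0.688206541 = 4389475.601 m.

x 15438800 m, y 4389500 m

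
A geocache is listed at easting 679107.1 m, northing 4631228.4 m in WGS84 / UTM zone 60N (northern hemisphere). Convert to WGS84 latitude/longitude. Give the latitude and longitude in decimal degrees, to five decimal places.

lat 41.81270°, lon 179.15630°

Zone 60N: λ₀ = 177°, k₀ = 0.9996, false easting 500000 m.
Meridian distance M = (N − FN)/k₀ = 4633081.6 m.
Inverse transverse Mercator on WGS84 gives φ = 41.81270000°, λ = 179.15629956°.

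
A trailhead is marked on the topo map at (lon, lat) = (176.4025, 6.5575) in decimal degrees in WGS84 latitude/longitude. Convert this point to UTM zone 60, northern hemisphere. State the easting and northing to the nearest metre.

E 433944 m, N 724872 m

Zone 60 central meridian λ₀ = 6×60 − 183 = 177°; Δλ = -0.5975°.
Transverse Mercator on WGS84 with k₀ = 0.9996 gives E = 433944.125 m, N = 724871.809 m.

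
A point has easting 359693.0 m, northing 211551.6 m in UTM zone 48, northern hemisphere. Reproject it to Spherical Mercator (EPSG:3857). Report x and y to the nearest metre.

x 11548117 m, y 213049 m

Unproject from UTM 48N (λ₀ = 105°) → φ = 1.91349987°, λ = 103.73850001°.
Web Mercator (R = 6378137 m): x = 11548116.997 m, y = 213049.439 m.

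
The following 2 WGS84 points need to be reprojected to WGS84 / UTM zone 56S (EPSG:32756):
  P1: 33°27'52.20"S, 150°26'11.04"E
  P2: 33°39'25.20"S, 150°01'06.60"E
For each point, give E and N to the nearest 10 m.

P1: E 261750 m, N 6294280 m; P2: E 223510 m, N 6271890 m

UTM zone 56S: λ₀ = 153°, k₀ = 0.9996.
P1 (-33.4645°, 150.4364°) → (261750.505, 6294276.348) m.
P2 (-33.6570°, 150.0185°) → (223514.731, 6271885.045) m.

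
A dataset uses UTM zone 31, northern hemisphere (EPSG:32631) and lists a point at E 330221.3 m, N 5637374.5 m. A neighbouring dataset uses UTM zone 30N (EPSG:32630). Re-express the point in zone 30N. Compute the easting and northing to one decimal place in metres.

E 752433.0 m, N 5640734.5 m

UTM 31N → geographic: φ = 50.86309965°, λ = 0.58740016°.
UTM 30N (λ₀ = -3°) forward: E = 752433.022 m, N = 5640734.467 m.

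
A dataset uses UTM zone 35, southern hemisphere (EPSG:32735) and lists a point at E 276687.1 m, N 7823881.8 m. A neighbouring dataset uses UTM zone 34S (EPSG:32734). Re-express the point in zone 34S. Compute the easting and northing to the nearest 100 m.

UTM 35S → geographic: φ = -19.66779965°, λ = 24.86999970°.
UTM 34S (λ₀ = 21°) forward: E = 905905.016 m, N = 7820660.623 m.

E 905900 m, N 7820700 m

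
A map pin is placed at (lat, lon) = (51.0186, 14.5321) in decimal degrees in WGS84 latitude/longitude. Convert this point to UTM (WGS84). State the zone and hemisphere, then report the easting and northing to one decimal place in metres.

Longitude 14.5321° lies in the 6° band [12°, 18°), giving zone 33; latitude is north of the equator, so 33N.
Zone 33 central meridian λ₀ = 6×33 − 183 = 15°; Δλ = -0.4679°.
Transverse Mercator on WGS84 with k₀ = 0.9996 gives E = 467180.849 m, N = 5651997.453 m.

Zone 33N: E 467180.8 m, N 5651997.5 m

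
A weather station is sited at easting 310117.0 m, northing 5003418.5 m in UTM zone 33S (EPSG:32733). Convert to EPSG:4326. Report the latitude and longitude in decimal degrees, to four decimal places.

Zone 33S: λ₀ = 15°, k₀ = 0.9996, false easting 500000 m, false northing 10000000 m.
Meridian distance M = (N − FN)/k₀ = -4998580.9 m.
Inverse transverse Mercator on WGS84 gives φ = -45.09720007°, λ = 12.58669969°.

lat -45.0972°, lon 12.5867°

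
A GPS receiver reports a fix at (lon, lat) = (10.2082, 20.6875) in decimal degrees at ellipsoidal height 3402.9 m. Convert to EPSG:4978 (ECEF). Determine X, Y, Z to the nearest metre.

WGS84: a = 6378137 m, e² = 0.006694380; N(φ) = a/√(1−e²sin²φ) = 6380803.010 m.
X = (N+h)·cosφ·cosλ = 5878015.395 m; Y = (N+h)·cosφ·sinλ = 1058490.402 m; Z = (N(1−e²)+h)·sinφ = 2240263.086 m.

X 5878015 m, Y 1058490 m, Z 2240263 m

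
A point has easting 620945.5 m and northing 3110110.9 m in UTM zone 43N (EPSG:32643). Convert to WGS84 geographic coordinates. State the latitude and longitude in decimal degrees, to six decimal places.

lat 28.111000°, lon 76.231300°

Zone 43N: λ₀ = 75°, k₀ = 0.9996, false easting 500000 m.
Meridian distance M = (N − FN)/k₀ = 3111355.4 m.
Inverse transverse Mercator on WGS84 gives φ = 28.11099996°, λ = 76.23130047°.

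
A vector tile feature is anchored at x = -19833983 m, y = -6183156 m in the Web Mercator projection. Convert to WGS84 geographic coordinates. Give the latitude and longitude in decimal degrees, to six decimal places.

lat -48.456601°, lon -178.171701°

R = 6378137 m. λ = x/R = -178.17170074°.
φ = 2·arctan(exp(y/R)) − 90° = 2·arctan(0.37930) − 90° = -48.45660136°.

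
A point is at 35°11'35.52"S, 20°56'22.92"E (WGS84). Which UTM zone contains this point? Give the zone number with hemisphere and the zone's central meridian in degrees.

UTM zone = ⌊(λ + 180)/6⌋ + 1; 20.9397° ∈ [18°, 24°) → zone 34.
Hemisphere: S (φ < 0).
Central meridian λ₀ = 6×34 − 183 = 21°.

Zone 34S, central meridian 21°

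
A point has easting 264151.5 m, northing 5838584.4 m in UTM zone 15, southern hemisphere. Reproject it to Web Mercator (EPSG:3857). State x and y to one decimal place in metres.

Unproject from UTM 15S (λ₀ = -93°) → φ = -37.56959977°, λ = -95.67049962°.
Web Mercator (R = 6378137 m): x = -10649991.302 m, y = -4518801.851 m.

x -10649991.3 m, y -4518801.9 m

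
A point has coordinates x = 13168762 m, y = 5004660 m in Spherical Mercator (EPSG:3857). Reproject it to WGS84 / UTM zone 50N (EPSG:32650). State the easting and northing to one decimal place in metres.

Web Mercator inverse (R = 6378137 m) → φ = 40.94790027°, λ = 118.29700178°.
UTM 50N forward: E = 609167.017 m, N = 4533783.379 m.

E 609167.0 m, N 4533783.4 m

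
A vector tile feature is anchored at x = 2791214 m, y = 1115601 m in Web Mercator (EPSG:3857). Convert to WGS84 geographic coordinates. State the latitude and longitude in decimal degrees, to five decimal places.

R = 6378137 m. λ = x/R = 25.07390197°.
φ = 2·arctan(exp(y/R)) − 90° = 2·arctan(1.19114) − 90° = 9.97090220°.

lat 9.97090°, lon 25.07390°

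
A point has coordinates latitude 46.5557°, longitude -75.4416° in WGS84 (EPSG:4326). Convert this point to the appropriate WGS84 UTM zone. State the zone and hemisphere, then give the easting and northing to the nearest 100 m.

Zone 18N: E 466100 m, N 5155900 m

Longitude -75.4416° lies in the 6° band [-78°, -72°), giving zone 18; latitude is north of the equator, so 18N.
Zone 18 central meridian λ₀ = 6×18 − 183 = -75°; Δλ = -0.4416°.
Transverse Mercator on WGS84 with k₀ = 0.9996 gives E = 466149.834 m, N = 5155887.299 m.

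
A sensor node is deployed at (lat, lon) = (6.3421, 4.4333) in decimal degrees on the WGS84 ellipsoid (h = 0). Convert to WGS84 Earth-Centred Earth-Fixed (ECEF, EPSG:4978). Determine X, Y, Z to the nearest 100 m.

X 6320400 m, Y 490000 m, Z 699900 m

WGS84: a = 6378137 m, e² = 0.006694380; N(φ) = a/√(1−e²sin²φ) = 6378397.524 m.
X = (N+h)·cosφ·cosλ = 6320394.687 m; Y = (N+h)·cosφ·sinλ = 490023.160 m; Z = (N(1−e²)+h)·sinφ = 699870.532 m.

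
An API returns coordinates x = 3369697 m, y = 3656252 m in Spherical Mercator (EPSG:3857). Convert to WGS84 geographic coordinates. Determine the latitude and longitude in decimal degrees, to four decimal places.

lat 31.1808°, lon 30.2705°

R = 6378137 m. λ = x/R = 30.27050318°.
φ = 2·arctan(exp(y/R)) − 90° = 2·arctan(1.77402) − 90° = 31.18080160°.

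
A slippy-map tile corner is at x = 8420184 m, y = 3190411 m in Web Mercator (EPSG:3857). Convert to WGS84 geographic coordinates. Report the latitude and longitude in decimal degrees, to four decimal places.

lat 27.5345°, lon 75.6398°

R = 6378137 m. λ = x/R = 75.63979982°.
φ = 2·arctan(exp(y/R)) − 90° = 2·arctan(1.64907) − 90° = 27.53450280°.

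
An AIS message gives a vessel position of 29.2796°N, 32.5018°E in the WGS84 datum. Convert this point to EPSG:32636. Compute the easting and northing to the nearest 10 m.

E 451610 m, N 3239070 m

Zone 36 central meridian λ₀ = 6×36 − 183 = 33°; Δλ = -0.4982°.
Transverse Mercator on WGS84 with k₀ = 0.9996 gives E = 451606.196 m, N = 3239066.447 m.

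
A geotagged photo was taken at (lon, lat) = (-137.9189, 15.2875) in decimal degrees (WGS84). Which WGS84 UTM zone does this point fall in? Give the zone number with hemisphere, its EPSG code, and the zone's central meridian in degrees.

UTM zone = ⌊(λ + 180)/6⌋ + 1; -137.9189° ∈ [-138°, -132°) → zone 8.
Hemisphere: N (φ ≥ 0).
Central meridian λ₀ = 6×8 − 183 = -135°.
EPSG code: 32608.

Zone 8N (EPSG:32608), central meridian -135°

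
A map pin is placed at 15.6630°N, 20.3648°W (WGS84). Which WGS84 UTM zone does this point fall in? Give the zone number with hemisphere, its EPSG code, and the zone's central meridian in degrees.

Zone 27N (EPSG:32627), central meridian -21°

UTM zone = ⌊(λ + 180)/6⌋ + 1; -20.3648° ∈ [-24°, -18°) → zone 27.
Hemisphere: N (φ ≥ 0).
Central meridian λ₀ = 6×27 − 183 = -21°.
EPSG code: 32627.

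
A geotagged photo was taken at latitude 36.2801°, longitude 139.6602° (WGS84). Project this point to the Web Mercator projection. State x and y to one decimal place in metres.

Web Mercator is spherical with R = a = 6378137 m.
x = R·λ = 6378137 × 2.437530324 = 15546902.348 m.
y = R·ln tan(π/4 + φ/2) = 6378137 × 0.680328984 = 4339231.463 m.

x 15546902.3 m, y 4339231.5 m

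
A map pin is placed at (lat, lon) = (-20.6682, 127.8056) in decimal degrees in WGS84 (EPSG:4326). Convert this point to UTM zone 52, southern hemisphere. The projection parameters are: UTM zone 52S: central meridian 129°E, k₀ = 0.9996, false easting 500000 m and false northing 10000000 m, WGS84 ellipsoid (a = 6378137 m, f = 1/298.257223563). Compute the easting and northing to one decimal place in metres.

Zone 52 central meridian λ₀ = 6×52 − 183 = 129°; Δλ = -1.1944°.
Transverse Mercator on WGS84 with k₀ = 0.9996 gives E = 375588.359 m, N = 7714115.122 m.

E 375588.4 m, N 7714115.1 m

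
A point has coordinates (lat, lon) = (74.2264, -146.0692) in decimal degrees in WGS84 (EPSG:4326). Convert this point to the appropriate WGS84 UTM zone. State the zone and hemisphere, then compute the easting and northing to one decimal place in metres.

Zone 6N: E 528242.1 m, N 8237517.1 m

Longitude -146.0692° lies in the 6° band [-150°, -144°), giving zone 6; latitude is north of the equator, so 6N.
Zone 6 central meridian λ₀ = 6×6 − 183 = -147°; Δλ = +0.9308°.
Transverse Mercator on WGS84 with k₀ = 0.9996 gives E = 528242.058 m, N = 8237517.130 m.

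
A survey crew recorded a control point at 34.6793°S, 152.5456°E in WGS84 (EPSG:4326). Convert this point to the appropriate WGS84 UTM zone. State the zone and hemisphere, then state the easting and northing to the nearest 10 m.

Longitude 152.5456° lies in the 6° band [150°, 156°), giving zone 56; latitude is south of the equator, so 56S.
Zone 56 central meridian λ₀ = 6×56 − 183 = 153°; Δλ = -0.4544°.
Transverse Mercator on WGS84 with k₀ = 0.9996 gives E = 458373.966 m, N = 6162426.487 m.

Zone 56S: E 458370 m, N 6162430 m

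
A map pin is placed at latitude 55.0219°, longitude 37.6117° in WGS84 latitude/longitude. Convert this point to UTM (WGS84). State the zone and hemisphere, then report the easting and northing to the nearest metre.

Zone 37N: E 411244 m, N 6098110 m

Longitude 37.6117° lies in the 6° band [36°, 42°), giving zone 37; latitude is north of the equator, so 37N.
Zone 37 central meridian λ₀ = 6×37 − 183 = 39°; Δλ = -1.3883°.
Transverse Mercator on WGS84 with k₀ = 0.9996 gives E = 411243.836 m, N = 6098109.576 m.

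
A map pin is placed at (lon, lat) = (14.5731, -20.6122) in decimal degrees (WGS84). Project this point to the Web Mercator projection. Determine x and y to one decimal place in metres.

x 1622270.1 m, y -2345697.2 m

Web Mercator is spherical with R = a = 6378137 m.
x = R·λ = 6378137 × 0.254348577 = 1622270.071 m.
y = R·ln tan(π/4 + φ/2) = 6378137 × -0.367771529 = -2345697.196 m.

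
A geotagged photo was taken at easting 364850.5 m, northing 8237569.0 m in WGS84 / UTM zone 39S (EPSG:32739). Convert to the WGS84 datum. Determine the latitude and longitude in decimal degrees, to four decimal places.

Zone 39S: λ₀ = 51°, k₀ = 0.9996, false easting 500000 m, false northing 10000000 m.
Meridian distance M = (N − FN)/k₀ = -1763136.3 m.
Inverse transverse Mercator on WGS84 gives φ = -15.93750029°, λ = 49.73730025°.

lat -15.9375°, lon 49.7373°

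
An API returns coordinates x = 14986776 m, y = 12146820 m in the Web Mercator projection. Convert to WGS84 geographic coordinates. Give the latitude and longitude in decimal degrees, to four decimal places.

R = 6378137 m. λ = x/R = 134.62849940°.
φ = 2·arctan(exp(y/R)) − 90° = 2·arctan(6.71569) − 90° = 73.06119894°.

lat 73.0612°, lon 134.6285°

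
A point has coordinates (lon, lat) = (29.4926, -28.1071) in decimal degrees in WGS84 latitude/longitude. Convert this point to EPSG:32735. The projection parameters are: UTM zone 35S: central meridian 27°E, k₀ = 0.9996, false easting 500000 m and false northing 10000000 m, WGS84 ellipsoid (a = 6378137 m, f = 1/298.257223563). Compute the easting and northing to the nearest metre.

Zone 35 central meridian λ₀ = 6×35 − 183 = 27°; Δλ = +2.4926°.
Transverse Mercator on WGS84 with k₀ = 0.9996 gives E = 744879.245 m, N = 6888423.013 m.

E 744879 m, N 6888423 m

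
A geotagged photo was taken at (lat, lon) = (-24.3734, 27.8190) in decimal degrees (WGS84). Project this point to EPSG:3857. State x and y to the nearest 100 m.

Web Mercator is spherical with R = a = 6378137 m.
x = R·λ = 6378137 × 0.485533145 = 3096796.914 m.
y = R·ln tan(π/4 + φ/2) = 6378137 × -0.438838957 = -2798974.988 m.

x 3096800 m, y -2799000 m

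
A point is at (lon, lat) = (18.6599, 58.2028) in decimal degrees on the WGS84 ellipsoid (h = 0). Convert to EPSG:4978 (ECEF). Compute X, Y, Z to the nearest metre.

WGS84: a = 6378137 m, e² = 0.006694380; N(φ) = a/√(1−e²sin²φ) = 6393614.732 m.
X = (N+h)·cosφ·cosλ = 3191799.348 m; Y = (N+h)·cosφ·sinλ = 1077875.264 m; Z = (N(1−e²)+h)·sinφ = 5397673.481 m.

X 3191799 m, Y 1077875 m, Z 5397673 m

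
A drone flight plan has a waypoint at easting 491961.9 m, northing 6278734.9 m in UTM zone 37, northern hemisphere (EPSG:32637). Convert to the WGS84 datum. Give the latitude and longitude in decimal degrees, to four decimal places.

lat 56.6527°, lon 38.8689°

Zone 37N: λ₀ = 39°, k₀ = 0.9996, false easting 500000 m.
Meridian distance M = (N − FN)/k₀ = 6281247.4 m.
Inverse transverse Mercator on WGS84 gives φ = 56.65270027°, λ = 38.86889972°.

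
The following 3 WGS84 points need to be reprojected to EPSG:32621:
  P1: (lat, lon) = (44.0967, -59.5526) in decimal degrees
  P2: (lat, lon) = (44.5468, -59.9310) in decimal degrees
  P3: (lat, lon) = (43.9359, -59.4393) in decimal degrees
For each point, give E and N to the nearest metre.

P1: E 295678 m, N 4885781 m; P2: E 267177 m, N 4936787 m; P3: E 304219 m, N 4867646 m

UTM zone 21N: λ₀ = -57°, k₀ = 0.9996.
P1 (44.0967°, -59.5526°) → (295678.015, 4885781.450) m.
P2 (44.5468°, -59.9310°) → (267176.822, 4936786.935) m.
P3 (43.9359°, -59.4393°) → (304218.575, 4867646.020) m.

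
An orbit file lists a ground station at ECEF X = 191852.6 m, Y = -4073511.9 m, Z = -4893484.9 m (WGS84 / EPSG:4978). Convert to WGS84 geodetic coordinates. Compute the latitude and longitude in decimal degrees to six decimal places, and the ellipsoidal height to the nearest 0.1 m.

lat -50.382600°, lon -87.303499°, h 4477.9 m

λ = atan2(Y, X) = -87.30349937°; p = √(X²+Y²) = 4078027.3 m.
Bowring's method on WGS84 (a = 6378137 m, b = 6356752.314 m) gives φ = -50.38259998°, h = 4477.865 m.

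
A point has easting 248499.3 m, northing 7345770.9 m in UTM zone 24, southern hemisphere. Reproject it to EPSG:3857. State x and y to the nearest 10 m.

x -4616620 m, y -2750980 m

Unproject from UTM 24S (λ₀ = -39°) → φ = -23.98010014°, λ = -41.47180018°.
Web Mercator (R = 6378137 m): x = -4616619.678 m, y = -2750983.412 m.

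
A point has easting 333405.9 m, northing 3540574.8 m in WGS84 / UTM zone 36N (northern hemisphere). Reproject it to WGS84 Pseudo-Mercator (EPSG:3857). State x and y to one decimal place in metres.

Unproject from UTM 36N (λ₀ = 33°) → φ = 31.98900001°, λ = 31.23659963°.
Web Mercator (R = 6378137 m): x = 3477242.365 m, y = 3761866.794 m.

x 3477242.4 m, y 3761866.8 m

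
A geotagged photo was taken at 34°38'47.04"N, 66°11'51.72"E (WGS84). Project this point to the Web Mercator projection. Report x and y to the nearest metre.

Web Mercator is spherical with R = a = 6378137 m.
x = R·λ = 6378137 × 1.155367822 = 7369094.256 m.
y = R·ln tan(π/4 + φ/2) = 6378137 × 0.645318773 = 4115931.541 m.

x 7369094 m, y 4115932 m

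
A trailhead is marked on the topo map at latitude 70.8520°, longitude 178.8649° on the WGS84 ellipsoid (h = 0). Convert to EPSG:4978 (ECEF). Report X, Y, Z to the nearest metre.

WGS84: a = 6378137 m, e² = 0.006694380; N(φ) = a/√(1−e²sin²φ) = 6397274.702 m.
X = (N+h)·cosφ·cosλ = -2097954.606 m; Y = (N+h)·cosφ·sinλ = 41568.505 m; Z = (N(1−e²)+h)·sinφ = 6002885.541 m.

X -2097955 m, Y 41569 m, Z 6002886 m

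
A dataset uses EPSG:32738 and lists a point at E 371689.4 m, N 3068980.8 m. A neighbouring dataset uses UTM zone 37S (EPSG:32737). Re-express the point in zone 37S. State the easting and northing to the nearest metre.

UTM 38S → geographic: φ = -62.48799974°, λ = 42.50990077°.
UTM 37S (λ₀ = 39°) forward: E = 680827.019 m, N = 3066539.744 m.

E 680827 m, N 3066540 m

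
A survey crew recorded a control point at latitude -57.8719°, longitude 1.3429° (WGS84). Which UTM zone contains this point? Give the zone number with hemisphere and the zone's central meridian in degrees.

UTM zone = ⌊(λ + 180)/6⌋ + 1; 1.3429° ∈ [0°, 6°) → zone 31.
Hemisphere: S (φ < 0).
Central meridian λ₀ = 6×31 − 183 = 3°.

Zone 31S, central meridian 3°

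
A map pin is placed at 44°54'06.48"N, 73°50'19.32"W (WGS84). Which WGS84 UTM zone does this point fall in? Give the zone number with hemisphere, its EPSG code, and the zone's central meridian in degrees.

UTM zone = ⌊(λ + 180)/6⌋ + 1; -73.8387° ∈ [-78°, -72°) → zone 18.
Hemisphere: N (φ ≥ 0).
Central meridian λ₀ = 6×18 − 183 = -75°.
EPSG code: 32618.

Zone 18N (EPSG:32618), central meridian -75°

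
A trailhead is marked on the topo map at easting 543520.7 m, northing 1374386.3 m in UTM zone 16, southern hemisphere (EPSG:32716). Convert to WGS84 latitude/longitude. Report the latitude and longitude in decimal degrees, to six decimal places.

Zone 16S: λ₀ = -87°, k₀ = 0.9996, false easting 500000 m, false northing 10000000 m.
Meridian distance M = (N − FN)/k₀ = -8629065.3 m.
Inverse transverse Mercator on WGS84 gives φ = -77.70039997°, λ = -85.16960095°.

lat -77.700400°, lon -85.169601°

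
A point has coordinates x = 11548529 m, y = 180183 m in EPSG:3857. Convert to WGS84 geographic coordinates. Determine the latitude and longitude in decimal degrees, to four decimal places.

R = 6378137 m. λ = x/R = 103.74220110°.
φ = 2·arctan(exp(y/R)) − 90° = 2·arctan(1.02865) − 90° = 1.61839618°.

lat 1.6184°, lon 103.7422°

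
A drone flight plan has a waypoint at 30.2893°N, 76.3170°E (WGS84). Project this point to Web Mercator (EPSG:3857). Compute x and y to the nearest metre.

x 8495570 m, y 3540791 m

Web Mercator is spherical with R = a = 6378137 m.
x = R·λ = 6378137 × 1.331982925 = 8495569.579 m.
y = R·ln tan(π/4 + φ/2) = 6378137 × 0.555145041 = 3540791.128 m.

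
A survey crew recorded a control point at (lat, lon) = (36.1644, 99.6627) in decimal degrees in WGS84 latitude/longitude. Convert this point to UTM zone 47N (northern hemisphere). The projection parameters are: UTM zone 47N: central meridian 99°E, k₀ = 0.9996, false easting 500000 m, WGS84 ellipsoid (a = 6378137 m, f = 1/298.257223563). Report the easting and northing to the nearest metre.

E 559604 m, N 4002386 m

Zone 47 central meridian λ₀ = 6×47 − 183 = 99°; Δλ = +0.6627°.
Transverse Mercator on WGS84 with k₀ = 0.9996 gives E = 559603.770 m, N = 4002386.480 m.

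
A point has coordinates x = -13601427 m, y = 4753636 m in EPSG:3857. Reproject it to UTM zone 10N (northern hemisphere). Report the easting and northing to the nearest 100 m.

E 570500 m, N 4341800 m

Web Mercator inverse (R = 6378137 m) → φ = 39.22279864°, λ = -122.18369760°.
UTM 10N forward: E = 570463.325 m, N = 4341818.676 m.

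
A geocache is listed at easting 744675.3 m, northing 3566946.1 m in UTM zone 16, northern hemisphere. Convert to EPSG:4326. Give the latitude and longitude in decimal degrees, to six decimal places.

Zone 16N: λ₀ = -87°, k₀ = 0.9996, false easting 500000 m.
Meridian distance M = (N − FN)/k₀ = 3568373.4 m.
Inverse transverse Mercator on WGS84 gives φ = 32.21250008°, λ = -84.40399968°.

lat 32.212500°, lon -84.404000°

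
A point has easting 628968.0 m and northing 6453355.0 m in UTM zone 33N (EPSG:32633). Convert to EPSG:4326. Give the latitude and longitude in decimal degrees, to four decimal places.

lat 58.2025°, lon 17.1945°

Zone 33N: λ₀ = 15°, k₀ = 0.9996, false easting 500000 m.
Meridian distance M = (N − FN)/k₀ = 6455937.4 m.
Inverse transverse Mercator on WGS84 gives φ = 58.20249992°, λ = 17.19449938°.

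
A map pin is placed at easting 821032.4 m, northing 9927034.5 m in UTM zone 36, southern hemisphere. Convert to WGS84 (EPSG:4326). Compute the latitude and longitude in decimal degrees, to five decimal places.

Zone 36S: λ₀ = 33°, k₀ = 0.9996, false easting 500000 m, false northing 10000000 m.
Meridian distance M = (N − FN)/k₀ = -72994.7 m.
Inverse transverse Mercator on WGS84 gives φ = -0.65929981°, λ = 35.88400036°.

lat -0.65930°, lon 35.88400°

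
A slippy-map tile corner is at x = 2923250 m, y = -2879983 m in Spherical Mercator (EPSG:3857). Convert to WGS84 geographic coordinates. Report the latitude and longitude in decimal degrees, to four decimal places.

lat -25.0345°, lon 26.2600°

R = 6378137 m. λ = x/R = 26.26000154°.
φ = 2·arctan(exp(y/R)) − 90° = 2·arctan(0.63665) − 90° = -25.03450189°.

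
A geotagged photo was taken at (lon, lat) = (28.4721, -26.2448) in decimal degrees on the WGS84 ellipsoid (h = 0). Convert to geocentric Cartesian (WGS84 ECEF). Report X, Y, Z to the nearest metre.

X 5032014 m, Y 2728989 m, Z -2803413 m

WGS84: a = 6378137 m, e² = 0.006694380; N(φ) = a/√(1−e²sin²φ) = 6382315.810 m.
X = (N+h)·cosφ·cosλ = 5032013.667 m; Y = (N+h)·cosφ·sinλ = 2728988.659 m; Z = (N(1−e²)+h)·sinφ = -2803412.991 m.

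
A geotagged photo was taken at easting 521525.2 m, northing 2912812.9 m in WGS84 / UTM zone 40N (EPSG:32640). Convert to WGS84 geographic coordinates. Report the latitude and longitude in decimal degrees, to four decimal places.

lat 26.3351°, lon 57.2157°

Zone 40N: λ₀ = 57°, k₀ = 0.9996, false easting 500000 m.
Meridian distance M = (N − FN)/k₀ = 2913978.5 m.
Inverse transverse Mercator on WGS84 gives φ = 26.33510016°, λ = 57.21570028°.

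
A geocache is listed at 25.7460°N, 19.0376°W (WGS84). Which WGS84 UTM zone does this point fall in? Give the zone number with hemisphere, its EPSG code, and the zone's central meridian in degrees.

UTM zone = ⌊(λ + 180)/6⌋ + 1; -19.0376° ∈ [-24°, -18°) → zone 27.
Hemisphere: N (φ ≥ 0).
Central meridian λ₀ = 6×27 − 183 = -21°.
EPSG code: 32627.

Zone 27N (EPSG:32627), central meridian -21°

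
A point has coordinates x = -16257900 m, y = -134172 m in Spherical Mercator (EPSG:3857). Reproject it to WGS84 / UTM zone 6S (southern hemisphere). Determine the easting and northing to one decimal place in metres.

E 606004.3 m, N 9866770.6 m

Web Mercator inverse (R = 6378137 m) → φ = -1.20519870°, λ = -146.04720058°.
UTM 6S forward: E = 606004.338 m, N = 9866770.595 m.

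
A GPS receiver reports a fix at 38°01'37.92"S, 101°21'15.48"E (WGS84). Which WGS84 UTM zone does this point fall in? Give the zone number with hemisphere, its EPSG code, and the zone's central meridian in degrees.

Zone 47S (EPSG:32747), central meridian 99°

UTM zone = ⌊(λ + 180)/6⌋ + 1; 101.3543° ∈ [96°, 102°) → zone 47.
Hemisphere: S (φ < 0).
Central meridian λ₀ = 6×47 − 183 = 99°.
EPSG code: 32747.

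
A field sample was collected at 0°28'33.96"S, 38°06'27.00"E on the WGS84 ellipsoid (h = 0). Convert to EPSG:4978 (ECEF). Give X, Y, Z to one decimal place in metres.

WGS84: a = 6378137 m, e² = 0.006694380; N(φ) = a/√(1−e²sin²φ) = 6378138.474 m.
X = (N+h)·cosφ·cosλ = 5018492.073 m; Y = (N+h)·cosφ·sinλ = 3936061.338 m; Z = (N(1−e²)+h)·sinφ = -52643.819 m.

X 5018492.1 m, Y 3936061.3 m, Z -52643.8 m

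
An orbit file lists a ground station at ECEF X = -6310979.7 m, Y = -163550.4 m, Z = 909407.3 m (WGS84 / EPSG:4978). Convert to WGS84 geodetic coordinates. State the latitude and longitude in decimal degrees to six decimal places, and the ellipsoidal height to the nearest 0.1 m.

lat 8.251600°, lon -178.515500°, h 562.6 m

λ = atan2(Y, X) = -178.51549979°; p = √(X²+Y²) = 6313098.6 m.
Bowring's method on WGS84 (a = 6378137 m, b = 6356752.314 m) gives φ = 8.25159976°, h = 562.582 m.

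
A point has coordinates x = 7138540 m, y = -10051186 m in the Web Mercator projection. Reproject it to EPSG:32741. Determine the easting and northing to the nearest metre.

E 549867 m, N 2609516 m

Web Mercator inverse (R = 6378137 m) → φ = -66.62909979°, λ = 64.12659588°.
UTM 41S forward: E = 549867.435 m, N = 2609515.776 m.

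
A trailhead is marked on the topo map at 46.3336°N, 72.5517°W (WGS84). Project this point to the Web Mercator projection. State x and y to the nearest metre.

x -8076418 m, y 5833971 m

Web Mercator is spherical with R = a = 6378137 m.
x = R·λ = 6378137 × -1.266266043 = -8076418.300 m.
y = R·ln tan(π/4 + φ/2) = 6378137 × 0.914682606 = 5833970.971 m.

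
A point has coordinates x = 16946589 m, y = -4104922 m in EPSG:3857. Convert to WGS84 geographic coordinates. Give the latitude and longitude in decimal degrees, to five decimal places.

lat -34.56500°, lon 152.23380°

R = 6378137 m. λ = x/R = 152.23379912°.
φ = 2·arctan(exp(y/R)) − 90° = 2·arctan(0.52540) − 90° = -34.56499709°.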